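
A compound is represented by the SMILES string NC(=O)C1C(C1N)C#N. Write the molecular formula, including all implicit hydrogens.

C5H7N3O

Walk through each heavy atom and fill implicit hydrogens from standard valence (C 4, N 3, O 2, S 2, halogen 1):
  atom 1: N, bond orders sum to 1 (valence 3) → 2 H
  atom 2: C, bond orders sum to 4 (valence 4) → 0 H
  atom 3: O, bond orders sum to 2 (valence 2) → 0 H
  atom 4: C, bond orders sum to 3 (valence 4) → 1 H
  atom 5: C, bond orders sum to 3 (valence 4) → 1 H
  atom 6: C, bond orders sum to 3 (valence 4) → 1 H
  atom 7: N, bond orders sum to 1 (valence 3) → 2 H
  atom 8: C, bond orders sum to 4 (valence 4) → 0 H
  atom 9: N, bond orders sum to 3 (valence 3) → 0 H
Totals → C:5, H:7, N:3, O:1.
In Hill order: C5H7N3O.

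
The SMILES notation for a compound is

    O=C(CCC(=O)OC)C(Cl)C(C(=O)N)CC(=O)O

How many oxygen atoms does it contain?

6

Scan the SMILES for O atoms (remember two-letter symbols like Cl and Br are single atoms).
Oxygen count: 6.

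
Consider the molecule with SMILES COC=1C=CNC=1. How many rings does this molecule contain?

In SMILES, each pair of matching ring-closure digits denotes one ring-closing bond; the number of such bonds equals the number of independent rings.
Ring-closure bonds here: 1.

1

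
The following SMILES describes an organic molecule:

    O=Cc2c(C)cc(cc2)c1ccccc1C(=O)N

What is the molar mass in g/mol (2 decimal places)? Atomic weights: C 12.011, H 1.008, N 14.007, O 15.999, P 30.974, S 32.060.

239.27 g/mol

First, the molecular formula is C15H13NO2 (counting implicit H from valence).
  C: 15 × 12.011 = 180.165
  H: 13 × 1.008 = 13.104
  N: 1 × 14.007 = 14.007
  O: 2 × 15.999 = 31.998
Sum: 15×12.011 + 13×1.008 + 1×14.007 + 2×15.999 = 239.274 → 239.27 g/mol.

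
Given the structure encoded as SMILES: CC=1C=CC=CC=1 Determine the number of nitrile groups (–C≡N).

Scan the SMILES for the nitrile motif — none present.

0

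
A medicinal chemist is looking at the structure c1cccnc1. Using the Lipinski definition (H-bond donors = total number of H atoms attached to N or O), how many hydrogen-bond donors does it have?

0

Donors: find every N or O and count the H atoms it carries.
  atom 5 (N): bond orders sum to 3 → 0 H
Lipinski HBD = 0.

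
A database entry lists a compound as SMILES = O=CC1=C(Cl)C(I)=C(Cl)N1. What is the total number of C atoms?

Count every carbon token in the SMILES (each C, including those in ring-closure positions and inside branches).
Carbon count: 5.

5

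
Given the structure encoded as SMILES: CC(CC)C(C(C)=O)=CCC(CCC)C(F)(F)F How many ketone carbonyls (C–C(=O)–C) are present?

The ketone motif appears at heavy-atom position 6 in the SMILES.
Other groups present: 1 alkene.
Ketone count: 1.

1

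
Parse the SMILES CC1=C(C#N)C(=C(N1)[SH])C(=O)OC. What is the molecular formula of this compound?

C8H8N2O2S

Walk through each heavy atom and fill implicit hydrogens from standard valence (C 4, N 3, O 2, S 2, halogen 1):
  atom 1: C, bond orders sum to 1 (valence 4) → 3 H
  atom 2: C, bond orders sum to 4 (valence 4) → 0 H
  atom 3: C, bond orders sum to 4 (valence 4) → 0 H
  atom 4: C, bond orders sum to 4 (valence 4) → 0 H
  atom 5: N, bond orders sum to 3 (valence 3) → 0 H
  atom 6: C, bond orders sum to 4 (valence 4) → 0 H
  atom 7: C, bond orders sum to 4 (valence 4) → 0 H
  atom 8: N, bond orders sum to 2 (valence 3) → 1 H
  atom 9: S with explicit H count 1
  atom 10: C, bond orders sum to 4 (valence 4) → 0 H
  atom 11: O, bond orders sum to 2 (valence 2) → 0 H
  atom 12: O, bond orders sum to 2 (valence 2) → 0 H
  atom 13: C, bond orders sum to 1 (valence 4) → 3 H
Totals → C:8, H:8, N:2, O:2, S:1.
In Hill order: C8H8N2O2S.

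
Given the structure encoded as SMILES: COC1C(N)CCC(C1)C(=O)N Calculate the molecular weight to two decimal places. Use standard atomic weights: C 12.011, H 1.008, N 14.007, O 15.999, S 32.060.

172.23 g/mol

First, the molecular formula is C8H16N2O2 (counting implicit H from valence).
  C: 8 × 12.011 = 96.088
  H: 16 × 1.008 = 16.128
  N: 2 × 14.007 = 28.014
  O: 2 × 15.999 = 31.998
Sum: 8×12.011 + 16×1.008 + 2×14.007 + 2×15.999 = 172.228 → 172.23 g/mol.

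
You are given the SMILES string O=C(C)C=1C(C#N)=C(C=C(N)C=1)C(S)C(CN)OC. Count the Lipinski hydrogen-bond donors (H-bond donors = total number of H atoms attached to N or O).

Donors: find every N or O and count the H atoms it carries.
  atom 1 (O): bond orders sum to 2 → 0 H
  atom 7 (N): bond orders sum to 3 → 0 H
  atom 11 (N): bond orders sum to 1 → 2 H
  atom 17 (N): bond orders sum to 1 → 2 H
  atom 18 (O): bond orders sum to 2 → 0 H
Lipinski HBD = 4.

4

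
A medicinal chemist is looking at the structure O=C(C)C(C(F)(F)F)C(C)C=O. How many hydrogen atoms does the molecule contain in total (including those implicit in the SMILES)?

9

Walk through each heavy atom and fill implicit hydrogens from standard valence (C 4, N 3, O 2, S 2, halogen 1):
  atom 1: O, bond orders sum to 2 (valence 2) → 0 H
  atom 2: C, bond orders sum to 4 (valence 4) → 0 H
  atom 3: C, bond orders sum to 1 (valence 4) → 3 H
  atom 4: C, bond orders sum to 3 (valence 4) → 1 H
  atom 5: C, bond orders sum to 4 (valence 4) → 0 H
  atom 6: F (halogen, monovalent) → 0 H
  atom 7: F (halogen, monovalent) → 0 H
  atom 8: F (halogen, monovalent) → 0 H
  atom 9: C, bond orders sum to 3 (valence 4) → 1 H
  atom 10: C, bond orders sum to 1 (valence 4) → 3 H
  atom 11: C, bond orders sum to 3 (valence 4) → 1 H
  atom 12: O, bond orders sum to 2 (valence 2) → 0 H
Total hydrogens: 9.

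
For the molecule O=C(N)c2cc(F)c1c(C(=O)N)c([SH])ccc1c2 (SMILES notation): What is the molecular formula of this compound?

C12H9FN2O2S

Walk through each heavy atom and fill implicit hydrogens from standard valence (C 4, N 3, O 2, S 2, halogen 1); for lowercase aromatic atoms, an aromatic c carries 1 H when it has two neighbours and 0 H with three, and aromatic n carries 0 H:
  atom 1: O, bond orders sum to 2 (valence 2) → 0 H
  atom 2: C, bond orders sum to 4 (valence 4) → 0 H
  atom 3: N, bond orders sum to 1 (valence 3) → 2 H
  atom 4: aromatic c, 3 neighbours → 0 H
  atom 5: aromatic c, 2 neighbours → 1 H
  atom 6: aromatic c, 3 neighbours → 0 H
  atom 7: F (halogen, monovalent) → 0 H
  atom 8: aromatic c, 3 neighbours → 0 H
  atom 9: aromatic c, 3 neighbours → 0 H
  atom 10: C, bond orders sum to 4 (valence 4) → 0 H
  atom 11: O, bond orders sum to 2 (valence 2) → 0 H
  atom 12: N, bond orders sum to 1 (valence 3) → 2 H
  atom 13: aromatic c, 3 neighbours → 0 H
  atom 14: S with explicit H count 1
  atom 15: aromatic c, 2 neighbours → 1 H
  atom 16: aromatic c, 2 neighbours → 1 H
  atom 17: aromatic c, 3 neighbours → 0 H
  atom 18: aromatic c, 2 neighbours → 1 H
Totals → C:12, H:9, F:1, N:2, O:2, S:1.
In Hill order: C12H9FN2O2S.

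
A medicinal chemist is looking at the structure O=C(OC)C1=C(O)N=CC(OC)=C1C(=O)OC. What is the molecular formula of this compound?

C10H11NO6

Walk through each heavy atom and fill implicit hydrogens from standard valence (C 4, N 3, O 2, S 2, halogen 1):
  atom 1: O, bond orders sum to 2 (valence 2) → 0 H
  atom 2: C, bond orders sum to 4 (valence 4) → 0 H
  atom 3: O, bond orders sum to 2 (valence 2) → 0 H
  atom 4: C, bond orders sum to 1 (valence 4) → 3 H
  atom 5: C, bond orders sum to 4 (valence 4) → 0 H
  atom 6: C, bond orders sum to 4 (valence 4) → 0 H
  atom 7: O, bond orders sum to 1 (valence 2) → 1 H
  atom 8: N, bond orders sum to 3 (valence 3) → 0 H
  atom 9: C, bond orders sum to 3 (valence 4) → 1 H
  atom 10: C, bond orders sum to 4 (valence 4) → 0 H
  atom 11: O, bond orders sum to 2 (valence 2) → 0 H
  atom 12: C, bond orders sum to 1 (valence 4) → 3 H
  atom 13: C, bond orders sum to 4 (valence 4) → 0 H
  atom 14: C, bond orders sum to 4 (valence 4) → 0 H
  atom 15: O, bond orders sum to 2 (valence 2) → 0 H
  atom 16: O, bond orders sum to 2 (valence 2) → 0 H
  atom 17: C, bond orders sum to 1 (valence 4) → 3 H
Totals → C:10, H:11, N:1, O:6.
In Hill order: C10H11NO6.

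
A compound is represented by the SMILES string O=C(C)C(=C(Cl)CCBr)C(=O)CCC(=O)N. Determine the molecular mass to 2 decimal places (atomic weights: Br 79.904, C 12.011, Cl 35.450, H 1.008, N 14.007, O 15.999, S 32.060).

310.57 g/mol

First, the molecular formula is C10H13BrClNO3 (counting implicit H from valence).
  Br: 1 × 79.904 = 79.904
  C: 10 × 12.011 = 120.110
  Cl: 1 × 35.450 = 35.450
  H: 13 × 1.008 = 13.104
  N: 1 × 14.007 = 14.007
  O: 3 × 15.999 = 47.997
Sum: 1×79.904 + 10×12.011 + 1×35.450 + 13×1.008 + 1×14.007 + 3×15.999 = 310.572 → 310.57 g/mol.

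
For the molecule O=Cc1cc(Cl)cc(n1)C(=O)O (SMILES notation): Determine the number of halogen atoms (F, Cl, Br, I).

Halogen atoms appear at heavy-atom position 6 (1×Cl).
Other groups present: 1 aldehyde, 1 carboxylic acid.
Halogen count: 1.

1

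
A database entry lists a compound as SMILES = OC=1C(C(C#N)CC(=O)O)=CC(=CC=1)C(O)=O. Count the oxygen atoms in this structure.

5

Scan the SMILES for O atoms (remember two-letter symbols like Cl and Br are single atoms).
Oxygen count: 5.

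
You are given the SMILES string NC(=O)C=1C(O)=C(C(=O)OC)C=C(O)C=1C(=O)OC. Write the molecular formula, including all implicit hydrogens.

C11H11NO7

Walk through each heavy atom and fill implicit hydrogens from standard valence (C 4, N 3, O 2, S 2, halogen 1):
  atom 1: N, bond orders sum to 1 (valence 3) → 2 H
  atom 2: C, bond orders sum to 4 (valence 4) → 0 H
  atom 3: O, bond orders sum to 2 (valence 2) → 0 H
  atom 4: C, bond orders sum to 4 (valence 4) → 0 H
  atom 5: C, bond orders sum to 4 (valence 4) → 0 H
  atom 6: O, bond orders sum to 1 (valence 2) → 1 H
  atom 7: C, bond orders sum to 4 (valence 4) → 0 H
  atom 8: C, bond orders sum to 4 (valence 4) → 0 H
  atom 9: O, bond orders sum to 2 (valence 2) → 0 H
  atom 10: O, bond orders sum to 2 (valence 2) → 0 H
  atom 11: C, bond orders sum to 1 (valence 4) → 3 H
  atom 12: C, bond orders sum to 3 (valence 4) → 1 H
  atom 13: C, bond orders sum to 4 (valence 4) → 0 H
  atom 14: O, bond orders sum to 1 (valence 2) → 1 H
  atom 15: C, bond orders sum to 4 (valence 4) → 0 H
  atom 16: C, bond orders sum to 4 (valence 4) → 0 H
  atom 17: O, bond orders sum to 2 (valence 2) → 0 H
  atom 18: O, bond orders sum to 2 (valence 2) → 0 H
  atom 19: C, bond orders sum to 1 (valence 4) → 3 H
Totals → C:11, H:11, N:1, O:7.
In Hill order: C11H11NO7.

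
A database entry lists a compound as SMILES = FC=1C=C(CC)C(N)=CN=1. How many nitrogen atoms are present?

Scan the SMILES for N atoms (remember two-letter symbols like Cl and Br are single atoms).
Nitrogen count: 2.

2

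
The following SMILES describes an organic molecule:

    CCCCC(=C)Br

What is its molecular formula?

Walk through each heavy atom and fill implicit hydrogens from standard valence (C 4, N 3, O 2, S 2, halogen 1):
  atom 1: C, bond orders sum to 1 (valence 4) → 3 H
  atom 2: C, bond orders sum to 2 (valence 4) → 2 H
  atom 3: C, bond orders sum to 2 (valence 4) → 2 H
  atom 4: C, bond orders sum to 2 (valence 4) → 2 H
  atom 5: C, bond orders sum to 4 (valence 4) → 0 H
  atom 6: C, bond orders sum to 2 (valence 4) → 2 H
  atom 7: Br (halogen, monovalent) → 0 H
Totals → C:6, H:11, Br:1.

C6H11Br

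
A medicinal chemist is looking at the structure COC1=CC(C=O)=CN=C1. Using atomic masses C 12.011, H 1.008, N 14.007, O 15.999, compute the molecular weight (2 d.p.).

First, the molecular formula is C7H7NO2 (counting implicit H from valence).
  C: 7 × 12.011 = 84.077
  H: 7 × 1.008 = 7.056
  N: 1 × 14.007 = 14.007
  O: 2 × 15.999 = 31.998
Sum: 7×12.011 + 7×1.008 + 1×14.007 + 2×15.999 = 137.138 → 137.14 g/mol.

137.14 g/mol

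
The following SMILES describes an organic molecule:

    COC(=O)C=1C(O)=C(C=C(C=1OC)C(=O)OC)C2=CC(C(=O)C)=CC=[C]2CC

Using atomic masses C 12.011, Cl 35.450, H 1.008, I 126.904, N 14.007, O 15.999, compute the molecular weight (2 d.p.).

First, the molecular formula is C21H22O7 (counting implicit H from valence).
  C: 21 × 12.011 = 252.231
  H: 22 × 1.008 = 22.176
  O: 7 × 15.999 = 111.993
Sum: 21×12.011 + 22×1.008 + 7×15.999 = 386.400 → 386.40 g/mol.

386.40 g/mol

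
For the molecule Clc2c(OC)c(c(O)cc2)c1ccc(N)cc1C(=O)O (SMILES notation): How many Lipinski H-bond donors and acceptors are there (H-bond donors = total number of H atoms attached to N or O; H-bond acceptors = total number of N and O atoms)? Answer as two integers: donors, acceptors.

4, 5

Donors: find every N or O and count the H atoms it carries.
  atom 4 (O): bond orders sum to 2 → 0 H
  atom 8 (O): bond orders sum to 1 → 1 H
  atom 15 (N): bond orders sum to 1 → 2 H
  atom 19 (O): bond orders sum to 2 → 0 H
  atom 20 (O): bond orders sum to 1 → 1 H
Lipinski HBD = 4.
Acceptors: N atoms = 1, O atoms = 4 → HBA = 5.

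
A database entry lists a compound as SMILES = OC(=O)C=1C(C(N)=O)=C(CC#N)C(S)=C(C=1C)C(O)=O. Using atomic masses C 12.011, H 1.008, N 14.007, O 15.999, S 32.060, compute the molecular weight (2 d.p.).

First, the molecular formula is C12H10N2O5S (counting implicit H from valence).
  C: 12 × 12.011 = 144.132
  H: 10 × 1.008 = 10.080
  N: 2 × 14.007 = 28.014
  O: 5 × 15.999 = 79.995
  S: 1 × 32.060 = 32.060
Sum: 12×12.011 + 10×1.008 + 2×14.007 + 5×15.999 + 1×32.060 = 294.281 → 294.28 g/mol.

294.28 g/mol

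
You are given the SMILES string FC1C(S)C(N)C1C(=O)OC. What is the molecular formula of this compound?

Walk through each heavy atom and fill implicit hydrogens from standard valence (C 4, N 3, O 2, S 2, halogen 1):
  atom 1: F (halogen, monovalent) → 0 H
  atom 2: C, bond orders sum to 3 (valence 4) → 1 H
  atom 3: C, bond orders sum to 3 (valence 4) → 1 H
  atom 4: S, bond orders sum to 1 (valence 2) → 1 H
  atom 5: C, bond orders sum to 3 (valence 4) → 1 H
  atom 6: N, bond orders sum to 1 (valence 3) → 2 H
  atom 7: C, bond orders sum to 3 (valence 4) → 1 H
  atom 8: C, bond orders sum to 4 (valence 4) → 0 H
  atom 9: O, bond orders sum to 2 (valence 2) → 0 H
  atom 10: O, bond orders sum to 2 (valence 2) → 0 H
  atom 11: C, bond orders sum to 1 (valence 4) → 3 H
Totals → C:6, H:10, F:1, N:1, O:2, S:1.
In Hill order: C6H10FNO2S.

C6H10FNO2S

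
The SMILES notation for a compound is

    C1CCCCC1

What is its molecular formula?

Walk through each heavy atom and fill implicit hydrogens from standard valence (C 4, N 3, O 2, S 2, halogen 1):
  atom 1: C, bond orders sum to 2 (valence 4) → 2 H
  atom 2: C, bond orders sum to 2 (valence 4) → 2 H
  atom 3: C, bond orders sum to 2 (valence 4) → 2 H
  atom 4: C, bond orders sum to 2 (valence 4) → 2 H
  atom 5: C, bond orders sum to 2 (valence 4) → 2 H
  atom 6: C, bond orders sum to 2 (valence 4) → 2 H
Totals → C:6, H:12.
In Hill order: C6H12.

C6H12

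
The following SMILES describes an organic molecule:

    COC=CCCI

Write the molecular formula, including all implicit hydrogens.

Walk through each heavy atom and fill implicit hydrogens from standard valence (C 4, N 3, O 2, S 2, halogen 1):
  atom 1: C, bond orders sum to 1 (valence 4) → 3 H
  atom 2: O, bond orders sum to 2 (valence 2) → 0 H
  atom 3: C, bond orders sum to 3 (valence 4) → 1 H
  atom 4: C, bond orders sum to 3 (valence 4) → 1 H
  atom 5: C, bond orders sum to 2 (valence 4) → 2 H
  atom 6: C, bond orders sum to 2 (valence 4) → 2 H
  atom 7: I (halogen, monovalent) → 0 H
Totals → C:5, H:9, I:1, O:1.

C5H9IO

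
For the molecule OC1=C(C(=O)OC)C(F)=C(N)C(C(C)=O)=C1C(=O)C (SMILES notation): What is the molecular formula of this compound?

Walk through each heavy atom and fill implicit hydrogens from standard valence (C 4, N 3, O 2, S 2, halogen 1):
  atom 1: O, bond orders sum to 1 (valence 2) → 1 H
  atom 2: C, bond orders sum to 4 (valence 4) → 0 H
  atom 3: C, bond orders sum to 4 (valence 4) → 0 H
  atom 4: C, bond orders sum to 4 (valence 4) → 0 H
  atom 5: O, bond orders sum to 2 (valence 2) → 0 H
  atom 6: O, bond orders sum to 2 (valence 2) → 0 H
  atom 7: C, bond orders sum to 1 (valence 4) → 3 H
  atom 8: C, bond orders sum to 4 (valence 4) → 0 H
  atom 9: F (halogen, monovalent) → 0 H
  atom 10: C, bond orders sum to 4 (valence 4) → 0 H
  atom 11: N, bond orders sum to 1 (valence 3) → 2 H
  atom 12: C, bond orders sum to 4 (valence 4) → 0 H
  atom 13: C, bond orders sum to 4 (valence 4) → 0 H
  atom 14: C, bond orders sum to 1 (valence 4) → 3 H
  atom 15: O, bond orders sum to 2 (valence 2) → 0 H
  atom 16: C, bond orders sum to 4 (valence 4) → 0 H
  atom 17: C, bond orders sum to 4 (valence 4) → 0 H
  atom 18: O, bond orders sum to 2 (valence 2) → 0 H
  atom 19: C, bond orders sum to 1 (valence 4) → 3 H
Totals → C:12, H:12, F:1, N:1, O:5.
In Hill order: C12H12FNO5.

C12H12FNO5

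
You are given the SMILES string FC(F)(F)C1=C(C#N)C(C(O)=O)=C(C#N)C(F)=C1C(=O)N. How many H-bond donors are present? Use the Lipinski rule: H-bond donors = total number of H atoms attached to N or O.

3

Donors: find every N or O and count the H atoms it carries.
  atom 8 (N): bond orders sum to 3 → 0 H
  atom 11 (O): bond orders sum to 1 → 1 H
  atom 12 (O): bond orders sum to 2 → 0 H
  atom 15 (N): bond orders sum to 3 → 0 H
  atom 20 (O): bond orders sum to 2 → 0 H
  atom 21 (N): bond orders sum to 1 → 2 H
Lipinski HBD = 3.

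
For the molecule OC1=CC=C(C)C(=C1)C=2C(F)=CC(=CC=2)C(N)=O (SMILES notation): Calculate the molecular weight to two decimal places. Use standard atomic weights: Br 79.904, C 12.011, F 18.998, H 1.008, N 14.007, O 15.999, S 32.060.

245.25 g/mol

First, the molecular formula is C14H12FNO2 (counting implicit H from valence).
  C: 14 × 12.011 = 168.154
  F: 1 × 18.998 = 18.998
  H: 12 × 1.008 = 12.096
  N: 1 × 14.007 = 14.007
  O: 2 × 15.999 = 31.998
Sum: 14×12.011 + 1×18.998 + 12×1.008 + 1×14.007 + 2×15.999 = 245.253 → 245.25 g/mol.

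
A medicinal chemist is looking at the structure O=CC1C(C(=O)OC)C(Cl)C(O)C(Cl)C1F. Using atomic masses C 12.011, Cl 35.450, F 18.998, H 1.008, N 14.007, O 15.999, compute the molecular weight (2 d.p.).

273.08 g/mol

First, the molecular formula is C9H11Cl2FO4 (counting implicit H from valence).
  C: 9 × 12.011 = 108.099
  Cl: 2 × 35.450 = 70.900
  F: 1 × 18.998 = 18.998
  H: 11 × 1.008 = 11.088
  O: 4 × 15.999 = 63.996
Sum: 9×12.011 + 2×35.450 + 1×18.998 + 11×1.008 + 4×15.999 = 273.081 → 273.08 g/mol.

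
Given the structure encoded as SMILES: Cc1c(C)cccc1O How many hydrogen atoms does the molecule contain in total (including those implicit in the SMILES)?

Walk through each heavy atom and fill implicit hydrogens from standard valence (C 4, N 3, O 2, S 2, halogen 1); for lowercase aromatic atoms, an aromatic c carries 1 H when it has two neighbours and 0 H with three, and aromatic n carries 0 H:
  atom 1: C, bond orders sum to 1 (valence 4) → 3 H
  atom 2: aromatic c, 3 neighbours → 0 H
  atom 3: aromatic c, 3 neighbours → 0 H
  atom 4: C, bond orders sum to 1 (valence 4) → 3 H
  atom 5: aromatic c, 2 neighbours → 1 H
  atom 6: aromatic c, 2 neighbours → 1 H
  atom 7: aromatic c, 2 neighbours → 1 H
  atom 8: aromatic c, 3 neighbours → 0 H
  atom 9: O, bond orders sum to 1 (valence 2) → 1 H
Total hydrogens: 10.

10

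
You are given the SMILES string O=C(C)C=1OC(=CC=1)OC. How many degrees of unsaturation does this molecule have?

Degree of unsaturation = (number of rings) + (number of π bonds).
Ring closures in the SMILES: 1.
π bonds: 3 double bonds (each 1 DoU) → 3 DoU from unsaturation.
Total DoU = 1 + 3 = 4.

4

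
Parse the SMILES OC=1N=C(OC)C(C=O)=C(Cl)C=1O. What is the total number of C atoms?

7

Count every carbon token in the SMILES (each C, including those in ring-closure positions and inside branches).
Carbon count: 7.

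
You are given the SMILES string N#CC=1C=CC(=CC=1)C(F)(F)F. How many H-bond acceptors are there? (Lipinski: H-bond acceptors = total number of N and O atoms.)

N atoms: 1; O atoms: 0.
Lipinski HBA = 1 + 0 = 1.

1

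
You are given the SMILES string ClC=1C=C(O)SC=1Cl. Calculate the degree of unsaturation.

3

Molecular formula: C4H2Cl2OS.
DoU = (2C + 2 + N − H − X) / 2, where X is the halogen count and O/S are ignored.
    = (2·4 + 2 + 0 − 2 − 2) / 2 = 6 / 2 = 3.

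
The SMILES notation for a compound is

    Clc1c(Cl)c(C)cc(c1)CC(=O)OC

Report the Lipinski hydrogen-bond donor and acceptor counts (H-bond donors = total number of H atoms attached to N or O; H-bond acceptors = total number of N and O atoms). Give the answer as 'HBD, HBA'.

0, 2

Donors: find every N or O and count the H atoms it carries.
  atom 12 (O): bond orders sum to 2 → 0 H
  atom 13 (O): bond orders sum to 2 → 0 H
Lipinski HBD = 0.
Acceptors: N atoms = 0, O atoms = 2 → HBA = 2.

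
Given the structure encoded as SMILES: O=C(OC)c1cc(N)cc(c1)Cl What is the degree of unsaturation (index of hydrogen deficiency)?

Molecular formula: C8H8ClNO2.
DoU = (2C + 2 + N − H − X) / 2, where X is the halogen count and O/S are ignored.
    = (2·8 + 2 + 1 − 8 − 1) / 2 = 10 / 2 = 5.

5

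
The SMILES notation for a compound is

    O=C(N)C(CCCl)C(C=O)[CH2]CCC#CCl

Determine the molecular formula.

Walk through each heavy atom and fill implicit hydrogens from standard valence (C 4, N 3, O 2, S 2, halogen 1):
  atom 1: O, bond orders sum to 2 (valence 2) → 0 H
  atom 2: C, bond orders sum to 4 (valence 4) → 0 H
  atom 3: N, bond orders sum to 1 (valence 3) → 2 H
  atom 4: C, bond orders sum to 3 (valence 4) → 1 H
  atom 5: C, bond orders sum to 2 (valence 4) → 2 H
  atom 6: C, bond orders sum to 2 (valence 4) → 2 H
  atom 7: Cl (halogen, monovalent) → 0 H
  atom 8: C, bond orders sum to 3 (valence 4) → 1 H
  atom 9: C, bond orders sum to 3 (valence 4) → 1 H
  atom 10: O, bond orders sum to 2 (valence 2) → 0 H
  atom 11: C with explicit H count 2
  atom 12: C, bond orders sum to 2 (valence 4) → 2 H
  atom 13: C, bond orders sum to 2 (valence 4) → 2 H
  atom 14: C, bond orders sum to 4 (valence 4) → 0 H
  atom 15: C, bond orders sum to 4 (valence 4) → 0 H
  atom 16: Cl (halogen, monovalent) → 0 H
Totals → C:11, H:15, Cl:2, N:1, O:2.
In Hill order: C11H15Cl2NO2.

C11H15Cl2NO2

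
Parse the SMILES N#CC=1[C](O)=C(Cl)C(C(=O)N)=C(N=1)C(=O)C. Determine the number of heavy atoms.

16

Every atom symbol written in the SMILES (organic subset) is one heavy atom; implicit H are not written.
Heavy atoms by element → C:9, Cl:1, N:3, O:3.
Total: 16.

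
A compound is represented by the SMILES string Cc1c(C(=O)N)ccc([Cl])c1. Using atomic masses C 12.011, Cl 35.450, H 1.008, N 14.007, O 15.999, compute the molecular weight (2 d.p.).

169.61 g/mol

First, the molecular formula is C8H8ClNO (counting implicit H from valence).
  C: 8 × 12.011 = 96.088
  Cl: 1 × 35.450 = 35.450
  H: 8 × 1.008 = 8.064
  N: 1 × 14.007 = 14.007
  O: 1 × 15.999 = 15.999
Sum: 8×12.011 + 1×35.450 + 8×1.008 + 1×14.007 + 1×15.999 = 169.608 → 169.61 g/mol.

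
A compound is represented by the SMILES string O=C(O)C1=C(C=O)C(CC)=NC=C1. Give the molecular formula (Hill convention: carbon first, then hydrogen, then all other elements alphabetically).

C9H9NO3

Walk through each heavy atom and fill implicit hydrogens from standard valence (C 4, N 3, O 2, S 2, halogen 1):
  atom 1: O, bond orders sum to 2 (valence 2) → 0 H
  atom 2: C, bond orders sum to 4 (valence 4) → 0 H
  atom 3: O, bond orders sum to 1 (valence 2) → 1 H
  atom 4: C, bond orders sum to 4 (valence 4) → 0 H
  atom 5: C, bond orders sum to 4 (valence 4) → 0 H
  atom 6: C, bond orders sum to 3 (valence 4) → 1 H
  atom 7: O, bond orders sum to 2 (valence 2) → 0 H
  atom 8: C, bond orders sum to 4 (valence 4) → 0 H
  atom 9: C, bond orders sum to 2 (valence 4) → 2 H
  atom 10: C, bond orders sum to 1 (valence 4) → 3 H
  atom 11: N, bond orders sum to 3 (valence 3) → 0 H
  atom 12: C, bond orders sum to 3 (valence 4) → 1 H
  atom 13: C, bond orders sum to 3 (valence 4) → 1 H
Totals → C:9, H:9, N:1, O:3.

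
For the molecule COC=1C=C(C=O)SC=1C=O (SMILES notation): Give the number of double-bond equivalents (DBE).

Degree of unsaturation = (number of rings) + (number of π bonds).
Ring closures in the SMILES: 1.
π bonds: 4 double bonds (each 1 DoU) → 4 DoU from unsaturation.
Total DoU = 1 + 4 = 5.

5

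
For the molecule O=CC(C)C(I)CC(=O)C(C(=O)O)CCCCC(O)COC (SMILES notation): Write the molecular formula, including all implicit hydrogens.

C15H25IO6

Walk through each heavy atom and fill implicit hydrogens from standard valence (C 4, N 3, O 2, S 2, halogen 1):
  atom 1: O, bond orders sum to 2 (valence 2) → 0 H
  atom 2: C, bond orders sum to 3 (valence 4) → 1 H
  atom 3: C, bond orders sum to 3 (valence 4) → 1 H
  atom 4: C, bond orders sum to 1 (valence 4) → 3 H
  atom 5: C, bond orders sum to 3 (valence 4) → 1 H
  atom 6: I (halogen, monovalent) → 0 H
  atom 7: C, bond orders sum to 2 (valence 4) → 2 H
  atom 8: C, bond orders sum to 4 (valence 4) → 0 H
  atom 9: O, bond orders sum to 2 (valence 2) → 0 H
  atom 10: C, bond orders sum to 3 (valence 4) → 1 H
  atom 11: C, bond orders sum to 4 (valence 4) → 0 H
  atom 12: O, bond orders sum to 2 (valence 2) → 0 H
  atom 13: O, bond orders sum to 1 (valence 2) → 1 H
  atom 14: C, bond orders sum to 2 (valence 4) → 2 H
  atom 15: C, bond orders sum to 2 (valence 4) → 2 H
  atom 16: C, bond orders sum to 2 (valence 4) → 2 H
  atom 17: C, bond orders sum to 2 (valence 4) → 2 H
  atom 18: C, bond orders sum to 3 (valence 4) → 1 H
  atom 19: O, bond orders sum to 1 (valence 2) → 1 H
  atom 20: C, bond orders sum to 2 (valence 4) → 2 H
  atom 21: O, bond orders sum to 2 (valence 2) → 0 H
  atom 22: C, bond orders sum to 1 (valence 4) → 3 H
Totals → C:15, H:25, I:1, O:6.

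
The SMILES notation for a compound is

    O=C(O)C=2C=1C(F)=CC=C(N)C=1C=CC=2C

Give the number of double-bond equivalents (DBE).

8

Degree of unsaturation = (number of rings) + (number of π bonds).
Ring closures in the SMILES: 2.
π bonds: 6 double bonds (each 1 DoU) → 6 DoU from unsaturation.
Total DoU = 2 + 6 = 8.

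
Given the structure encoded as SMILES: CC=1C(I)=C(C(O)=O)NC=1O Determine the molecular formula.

C6H6INO3

Walk through each heavy atom and fill implicit hydrogens from standard valence (C 4, N 3, O 2, S 2, halogen 1):
  atom 1: C, bond orders sum to 1 (valence 4) → 3 H
  atom 2: C, bond orders sum to 4 (valence 4) → 0 H
  atom 3: C, bond orders sum to 4 (valence 4) → 0 H
  atom 4: I (halogen, monovalent) → 0 H
  atom 5: C, bond orders sum to 4 (valence 4) → 0 H
  atom 6: C, bond orders sum to 4 (valence 4) → 0 H
  atom 7: O, bond orders sum to 1 (valence 2) → 1 H
  atom 8: O, bond orders sum to 2 (valence 2) → 0 H
  atom 9: N, bond orders sum to 2 (valence 3) → 1 H
  atom 10: C, bond orders sum to 4 (valence 4) → 0 H
  atom 11: O, bond orders sum to 1 (valence 2) → 1 H
Totals → C:6, H:6, I:1, N:1, O:3.
In Hill order: C6H6INO3.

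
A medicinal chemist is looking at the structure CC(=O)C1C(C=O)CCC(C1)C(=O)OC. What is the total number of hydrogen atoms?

16

Walk through each heavy atom and fill implicit hydrogens from standard valence (C 4, N 3, O 2, S 2, halogen 1):
  atom 1: C, bond orders sum to 1 (valence 4) → 3 H
  atom 2: C, bond orders sum to 4 (valence 4) → 0 H
  atom 3: O, bond orders sum to 2 (valence 2) → 0 H
  atom 4: C, bond orders sum to 3 (valence 4) → 1 H
  atom 5: C, bond orders sum to 3 (valence 4) → 1 H
  atom 6: C, bond orders sum to 3 (valence 4) → 1 H
  atom 7: O, bond orders sum to 2 (valence 2) → 0 H
  atom 8: C, bond orders sum to 2 (valence 4) → 2 H
  atom 9: C, bond orders sum to 2 (valence 4) → 2 H
  atom 10: C, bond orders sum to 3 (valence 4) → 1 H
  atom 11: C, bond orders sum to 2 (valence 4) → 2 H
  atom 12: C, bond orders sum to 4 (valence 4) → 0 H
  atom 13: O, bond orders sum to 2 (valence 2) → 0 H
  atom 14: O, bond orders sum to 2 (valence 2) → 0 H
  atom 15: C, bond orders sum to 1 (valence 4) → 3 H
Total hydrogens: 16.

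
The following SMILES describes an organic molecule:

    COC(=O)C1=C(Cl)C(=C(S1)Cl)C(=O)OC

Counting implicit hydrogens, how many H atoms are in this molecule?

6

Walk through each heavy atom and fill implicit hydrogens from standard valence (C 4, N 3, O 2, S 2, halogen 1):
  atom 1: C, bond orders sum to 1 (valence 4) → 3 H
  atom 2: O, bond orders sum to 2 (valence 2) → 0 H
  atom 3: C, bond orders sum to 4 (valence 4) → 0 H
  atom 4: O, bond orders sum to 2 (valence 2) → 0 H
  atom 5: C, bond orders sum to 4 (valence 4) → 0 H
  atom 6: C, bond orders sum to 4 (valence 4) → 0 H
  atom 7: Cl (halogen, monovalent) → 0 H
  atom 8: C, bond orders sum to 4 (valence 4) → 0 H
  atom 9: C, bond orders sum to 4 (valence 4) → 0 H
  atom 10: S, bond orders sum to 2 (valence 2) → 0 H
  atom 11: Cl (halogen, monovalent) → 0 H
  atom 12: C, bond orders sum to 4 (valence 4) → 0 H
  atom 13: O, bond orders sum to 2 (valence 2) → 0 H
  atom 14: O, bond orders sum to 2 (valence 2) → 0 H
  atom 15: C, bond orders sum to 1 (valence 4) → 3 H
Total hydrogens: 6.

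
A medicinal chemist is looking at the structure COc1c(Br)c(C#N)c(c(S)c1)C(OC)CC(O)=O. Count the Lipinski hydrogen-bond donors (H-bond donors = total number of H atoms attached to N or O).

1

Donors: find every N or O and count the H atoms it carries.
  atom 2 (O): bond orders sum to 2 → 0 H
  atom 8 (N): bond orders sum to 3 → 0 H
  atom 14 (O): bond orders sum to 2 → 0 H
  atom 18 (O): bond orders sum to 1 → 1 H
  atom 19 (O): bond orders sum to 2 → 0 H
Lipinski HBD = 1.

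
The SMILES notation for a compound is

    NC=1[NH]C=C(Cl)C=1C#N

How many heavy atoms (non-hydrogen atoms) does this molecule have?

9

Every atom symbol written in the SMILES (organic subset) is one heavy atom; implicit H are not written.
Heavy atoms by element → C:5, Cl:1, N:3.
Total: 9.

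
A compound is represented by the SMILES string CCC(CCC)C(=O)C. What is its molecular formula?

C8H16O

Walk through each heavy atom and fill implicit hydrogens from standard valence (C 4, N 3, O 2, S 2, halogen 1):
  atom 1: C, bond orders sum to 1 (valence 4) → 3 H
  atom 2: C, bond orders sum to 2 (valence 4) → 2 H
  atom 3: C, bond orders sum to 3 (valence 4) → 1 H
  atom 4: C, bond orders sum to 2 (valence 4) → 2 H
  atom 5: C, bond orders sum to 2 (valence 4) → 2 H
  atom 6: C, bond orders sum to 1 (valence 4) → 3 H
  atom 7: C, bond orders sum to 4 (valence 4) → 0 H
  atom 8: O, bond orders sum to 2 (valence 2) → 0 H
  atom 9: C, bond orders sum to 1 (valence 4) → 3 H
Totals → C:8, H:16, O:1.
In Hill order: C8H16O.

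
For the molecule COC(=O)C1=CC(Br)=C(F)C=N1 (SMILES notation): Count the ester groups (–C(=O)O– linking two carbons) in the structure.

The ester motif appears at heavy-atom position 3 in the SMILES.
Ester count: 1.

1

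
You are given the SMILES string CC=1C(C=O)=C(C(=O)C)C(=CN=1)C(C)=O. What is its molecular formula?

Walk through each heavy atom and fill implicit hydrogens from standard valence (C 4, N 3, O 2, S 2, halogen 1):
  atom 1: C, bond orders sum to 1 (valence 4) → 3 H
  atom 2: C, bond orders sum to 4 (valence 4) → 0 H
  atom 3: C, bond orders sum to 4 (valence 4) → 0 H
  atom 4: C, bond orders sum to 3 (valence 4) → 1 H
  atom 5: O, bond orders sum to 2 (valence 2) → 0 H
  atom 6: C, bond orders sum to 4 (valence 4) → 0 H
  atom 7: C, bond orders sum to 4 (valence 4) → 0 H
  atom 8: O, bond orders sum to 2 (valence 2) → 0 H
  atom 9: C, bond orders sum to 1 (valence 4) → 3 H
  atom 10: C, bond orders sum to 4 (valence 4) → 0 H
  atom 11: C, bond orders sum to 3 (valence 4) → 1 H
  atom 12: N, bond orders sum to 3 (valence 3) → 0 H
  atom 13: C, bond orders sum to 4 (valence 4) → 0 H
  atom 14: C, bond orders sum to 1 (valence 4) → 3 H
  atom 15: O, bond orders sum to 2 (valence 2) → 0 H
Totals → C:11, H:11, N:1, O:3.
In Hill order: C11H11NO3.

C11H11NO3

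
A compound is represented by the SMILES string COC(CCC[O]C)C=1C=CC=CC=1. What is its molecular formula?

Walk through each heavy atom and fill implicit hydrogens from standard valence (C 4, N 3, O 2, S 2, halogen 1):
  atom 1: C, bond orders sum to 1 (valence 4) → 3 H
  atom 2: O, bond orders sum to 2 (valence 2) → 0 H
  atom 3: C, bond orders sum to 3 (valence 4) → 1 H
  atom 4: C, bond orders sum to 2 (valence 4) → 2 H
  atom 5: C, bond orders sum to 2 (valence 4) → 2 H
  atom 6: C, bond orders sum to 2 (valence 4) → 2 H
  atom 7: O with explicit H count 0
  atom 8: C, bond orders sum to 1 (valence 4) → 3 H
  atom 9: C, bond orders sum to 4 (valence 4) → 0 H
  atom 10: C, bond orders sum to 3 (valence 4) → 1 H
  atom 11: C, bond orders sum to 3 (valence 4) → 1 H
  atom 12: C, bond orders sum to 3 (valence 4) → 1 H
  atom 13: C, bond orders sum to 3 (valence 4) → 1 H
  atom 14: C, bond orders sum to 3 (valence 4) → 1 H
Totals → C:12, H:18, O:2.

C12H18O2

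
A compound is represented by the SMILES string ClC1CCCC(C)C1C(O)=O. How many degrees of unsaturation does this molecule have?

Degree of unsaturation = (number of rings) + (number of π bonds).
Ring closures in the SMILES: 1.
π bonds: 1 double bond (each 1 DoU) → 1 DoU from unsaturation.
Total DoU = 1 + 1 = 2.

2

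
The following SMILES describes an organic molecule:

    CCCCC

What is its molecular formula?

Walk through each heavy atom and fill implicit hydrogens from standard valence (C 4, N 3, O 2, S 2, halogen 1):
  atom 1: C, bond orders sum to 1 (valence 4) → 3 H
  atom 2: C, bond orders sum to 2 (valence 4) → 2 H
  atom 3: C, bond orders sum to 2 (valence 4) → 2 H
  atom 4: C, bond orders sum to 2 (valence 4) → 2 H
  atom 5: C, bond orders sum to 1 (valence 4) → 3 H
Totals → C:5, H:12.
In Hill order: C5H12.

C5H12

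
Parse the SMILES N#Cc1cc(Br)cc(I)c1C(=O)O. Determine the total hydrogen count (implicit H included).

Walk through each heavy atom and fill implicit hydrogens from standard valence (C 4, N 3, O 2, S 2, halogen 1); for lowercase aromatic atoms, an aromatic c carries 1 H when it has two neighbours and 0 H with three, and aromatic n carries 0 H:
  atom 1: N, bond orders sum to 3 (valence 3) → 0 H
  atom 2: C, bond orders sum to 4 (valence 4) → 0 H
  atom 3: aromatic c, 3 neighbours → 0 H
  atom 4: aromatic c, 2 neighbours → 1 H
  atom 5: aromatic c, 3 neighbours → 0 H
  atom 6: Br (halogen, monovalent) → 0 H
  atom 7: aromatic c, 2 neighbours → 1 H
  atom 8: aromatic c, 3 neighbours → 0 H
  atom 9: I (halogen, monovalent) → 0 H
  atom 10: aromatic c, 3 neighbours → 0 H
  atom 11: C, bond orders sum to 4 (valence 4) → 0 H
  atom 12: O, bond orders sum to 2 (valence 2) → 0 H
  atom 13: O, bond orders sum to 1 (valence 2) → 1 H
Total hydrogens: 3.

3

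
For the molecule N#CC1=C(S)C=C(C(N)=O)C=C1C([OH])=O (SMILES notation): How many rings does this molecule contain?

1

In SMILES, each pair of matching ring-closure digits denotes one ring-closing bond; the number of such bonds equals the number of independent rings.
Ring-closure bonds here: 1.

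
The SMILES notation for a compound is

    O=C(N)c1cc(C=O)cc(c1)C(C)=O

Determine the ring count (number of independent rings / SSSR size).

1

In SMILES, each pair of matching ring-closure digits denotes one ring-closing bond; the number of such bonds equals the number of independent rings.
Ring-closure bonds here: 1.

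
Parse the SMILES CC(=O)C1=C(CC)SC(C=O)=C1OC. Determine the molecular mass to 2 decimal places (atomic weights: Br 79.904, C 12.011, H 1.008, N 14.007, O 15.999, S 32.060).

First, the molecular formula is C10H12O3S (counting implicit H from valence).
  C: 10 × 12.011 = 120.110
  H: 12 × 1.008 = 12.096
  O: 3 × 15.999 = 47.997
  S: 1 × 32.060 = 32.060
Sum: 10×12.011 + 12×1.008 + 3×15.999 + 1×32.060 = 212.263 → 212.26 g/mol.

212.26 g/mol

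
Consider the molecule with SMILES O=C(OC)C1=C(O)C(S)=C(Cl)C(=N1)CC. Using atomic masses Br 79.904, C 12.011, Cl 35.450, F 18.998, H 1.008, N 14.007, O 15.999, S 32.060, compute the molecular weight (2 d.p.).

First, the molecular formula is C9H10ClNO3S (counting implicit H from valence).
  C: 9 × 12.011 = 108.099
  Cl: 1 × 35.450 = 35.450
  H: 10 × 1.008 = 10.080
  N: 1 × 14.007 = 14.007
  O: 3 × 15.999 = 47.997
  S: 1 × 32.060 = 32.060
Sum: 9×12.011 + 1×35.450 + 10×1.008 + 1×14.007 + 3×15.999 + 1×32.060 = 247.693 → 247.69 g/mol.

247.69 g/mol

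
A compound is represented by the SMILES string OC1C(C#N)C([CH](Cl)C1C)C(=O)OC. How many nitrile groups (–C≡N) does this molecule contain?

1

The nitrile motif appears at heavy-atom position 4 in the SMILES.
Other groups present: 1 ester, 1 hydroxyl.
Nitrile count: 1.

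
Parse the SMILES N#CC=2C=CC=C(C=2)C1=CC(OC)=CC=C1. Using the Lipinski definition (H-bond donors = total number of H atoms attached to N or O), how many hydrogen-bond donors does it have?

Donors: find every N or O and count the H atoms it carries.
  atom 1 (N): bond orders sum to 3 → 0 H
  atom 12 (O): bond orders sum to 2 → 0 H
Lipinski HBD = 0.

0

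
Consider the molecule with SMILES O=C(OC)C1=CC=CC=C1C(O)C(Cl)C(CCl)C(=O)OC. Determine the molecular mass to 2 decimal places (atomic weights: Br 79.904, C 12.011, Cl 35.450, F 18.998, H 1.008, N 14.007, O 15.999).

First, the molecular formula is C14H16Cl2O5 (counting implicit H from valence).
  C: 14 × 12.011 = 168.154
  Cl: 2 × 35.450 = 70.900
  H: 16 × 1.008 = 16.128
  O: 5 × 15.999 = 79.995
Sum: 14×12.011 + 2×35.450 + 16×1.008 + 5×15.999 = 335.177 → 335.18 g/mol.

335.18 g/mol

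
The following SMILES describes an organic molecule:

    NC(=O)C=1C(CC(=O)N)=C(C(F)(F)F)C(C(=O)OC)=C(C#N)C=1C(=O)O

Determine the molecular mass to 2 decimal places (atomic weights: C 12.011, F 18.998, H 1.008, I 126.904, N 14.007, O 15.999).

373.24 g/mol

First, the molecular formula is C14H10F3N3O6 (counting implicit H from valence).
  C: 14 × 12.011 = 168.154
  F: 3 × 18.998 = 56.994
  H: 10 × 1.008 = 10.080
  N: 3 × 14.007 = 42.021
  O: 6 × 15.999 = 95.994
Sum: 14×12.011 + 3×18.998 + 10×1.008 + 3×14.007 + 6×15.999 = 373.243 → 373.24 g/mol.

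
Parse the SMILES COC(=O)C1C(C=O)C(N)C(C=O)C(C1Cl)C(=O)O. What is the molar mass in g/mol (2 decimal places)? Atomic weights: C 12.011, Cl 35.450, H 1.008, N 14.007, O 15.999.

First, the molecular formula is C11H14ClNO6 (counting implicit H from valence).
  C: 11 × 12.011 = 132.121
  Cl: 1 × 35.450 = 35.450
  H: 14 × 1.008 = 14.112
  N: 1 × 14.007 = 14.007
  O: 6 × 15.999 = 95.994
Sum: 11×12.011 + 1×35.450 + 14×1.008 + 1×14.007 + 6×15.999 = 291.684 → 291.68 g/mol.

291.68 g/mol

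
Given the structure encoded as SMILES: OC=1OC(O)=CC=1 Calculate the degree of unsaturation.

3

Molecular formula: C4H4O3.
DoU = (2C + 2 + N − H − X) / 2, where X is the halogen count and O/S are ignored.
    = (2·4 + 2 + 0 − 4 − 0) / 2 = 6 / 2 = 3.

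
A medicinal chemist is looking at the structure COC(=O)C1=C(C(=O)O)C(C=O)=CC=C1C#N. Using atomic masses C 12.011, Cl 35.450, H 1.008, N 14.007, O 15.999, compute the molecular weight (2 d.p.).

First, the molecular formula is C11H7NO5 (counting implicit H from valence).
  C: 11 × 12.011 = 132.121
  H: 7 × 1.008 = 7.056
  N: 1 × 14.007 = 14.007
  O: 5 × 15.999 = 79.995
Sum: 11×12.011 + 7×1.008 + 1×14.007 + 5×15.999 = 233.179 → 233.18 g/mol.

233.18 g/mol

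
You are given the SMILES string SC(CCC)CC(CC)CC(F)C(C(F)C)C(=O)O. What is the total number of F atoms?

Scan the SMILES for F atoms (remember two-letter symbols like Cl and Br are single atoms).
Fluorine count: 2.

2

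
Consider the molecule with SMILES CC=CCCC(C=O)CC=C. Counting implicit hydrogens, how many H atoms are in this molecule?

16

Walk through each heavy atom and fill implicit hydrogens from standard valence (C 4, N 3, O 2, S 2, halogen 1):
  atom 1: C, bond orders sum to 1 (valence 4) → 3 H
  atom 2: C, bond orders sum to 3 (valence 4) → 1 H
  atom 3: C, bond orders sum to 3 (valence 4) → 1 H
  atom 4: C, bond orders sum to 2 (valence 4) → 2 H
  atom 5: C, bond orders sum to 2 (valence 4) → 2 H
  atom 6: C, bond orders sum to 3 (valence 4) → 1 H
  atom 7: C, bond orders sum to 3 (valence 4) → 1 H
  atom 8: O, bond orders sum to 2 (valence 2) → 0 H
  atom 9: C, bond orders sum to 2 (valence 4) → 2 H
  atom 10: C, bond orders sum to 3 (valence 4) → 1 H
  atom 11: C, bond orders sum to 2 (valence 4) → 2 H
Total hydrogens: 16.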